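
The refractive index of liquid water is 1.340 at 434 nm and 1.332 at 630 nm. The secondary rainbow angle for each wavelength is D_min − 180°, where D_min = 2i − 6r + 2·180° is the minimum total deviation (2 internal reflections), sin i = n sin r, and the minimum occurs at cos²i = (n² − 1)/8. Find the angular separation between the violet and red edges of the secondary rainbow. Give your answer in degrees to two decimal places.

2.08°

At 434 nm (n = 1.340): cos²i = 0.09945 → i = 71.618°, r = 45.088°, D_min = 232.709°, rainbow angle = 52.709°.
At 630 nm (n = 1.332): cos²i = 0.09678 → i = 71.875°, r = 45.520°, D_min = 230.628°, rainbow angle = 50.628°.
Angular width = |52.709° − 50.628°| = 2.080°.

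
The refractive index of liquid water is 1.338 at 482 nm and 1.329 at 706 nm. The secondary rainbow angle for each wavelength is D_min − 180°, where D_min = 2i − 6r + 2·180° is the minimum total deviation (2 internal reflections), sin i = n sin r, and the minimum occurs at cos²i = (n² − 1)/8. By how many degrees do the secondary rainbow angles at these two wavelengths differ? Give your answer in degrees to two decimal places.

2.36°

At 482 nm (n = 1.338): cos²i = 0.09878 → i = 71.682°, r = 45.195°, D_min = 232.193°, rainbow angle = 52.193°.
At 706 nm (n = 1.329): cos²i = 0.09578 → i = 71.972°, r = 45.685°, D_min = 229.837°, rainbow angle = 49.837°.
Angular width = |52.193° − 49.837°| = 2.356°.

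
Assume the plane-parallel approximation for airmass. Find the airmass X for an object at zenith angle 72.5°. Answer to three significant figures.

3.33

X = sec z = 1/cos 72.5° = 1/0.3007 = 3.3255.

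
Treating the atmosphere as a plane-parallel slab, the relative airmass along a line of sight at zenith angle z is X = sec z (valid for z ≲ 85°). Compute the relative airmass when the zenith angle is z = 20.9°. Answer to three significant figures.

1.07

X = sec z = 1/cos 20.9° = 1/0.9342 = 1.0704.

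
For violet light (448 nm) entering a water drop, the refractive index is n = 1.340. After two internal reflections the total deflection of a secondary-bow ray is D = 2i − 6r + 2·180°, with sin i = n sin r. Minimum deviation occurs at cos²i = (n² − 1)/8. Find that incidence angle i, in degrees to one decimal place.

71.6°

cos²i = (1.340² − 1)/8 = (1.79560 − 1)/8 = 0.09945.
cos i = 0.31536, so i = 71.618°.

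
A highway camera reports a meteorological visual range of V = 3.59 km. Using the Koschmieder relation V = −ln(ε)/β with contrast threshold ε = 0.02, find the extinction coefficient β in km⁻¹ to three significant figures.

1.09 km⁻¹

β = −ln(0.02) / V = 3.912 / 3.59 = 1.0897 km⁻¹.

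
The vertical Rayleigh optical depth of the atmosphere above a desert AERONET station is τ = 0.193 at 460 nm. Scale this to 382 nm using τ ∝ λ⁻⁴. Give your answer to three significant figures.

τ(382 nm) = τ(460 nm) × (460/382)⁴ = 0.193 × (1.2042)⁴ = 0.193 × 2.1027 = 0.4058.

0.406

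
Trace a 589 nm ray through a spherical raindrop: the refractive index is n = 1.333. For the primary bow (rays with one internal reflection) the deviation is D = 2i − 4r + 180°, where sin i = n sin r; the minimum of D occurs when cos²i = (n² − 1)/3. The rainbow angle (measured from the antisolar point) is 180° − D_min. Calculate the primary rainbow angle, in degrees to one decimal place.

cos²i = (1.77689 − 1)/3 = 0.25896; i = arccos(0.50888) = 59.410°.
sin r = sin 59.410°/1.333 = 0.64579; r = 40.225°.
D_min = 2·59.410° − 4·40.225° + 180° = 137.922°.
Rainbow angle = 180° − D_min = 42.078°.

42.1°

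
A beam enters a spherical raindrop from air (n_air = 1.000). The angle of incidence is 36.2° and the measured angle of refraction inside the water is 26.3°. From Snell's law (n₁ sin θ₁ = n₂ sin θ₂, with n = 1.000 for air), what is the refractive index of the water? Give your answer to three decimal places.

n = sin θ_i / sin θ_r = sin 36.2° / sin 26.3° = 0.5906 / 0.4431 = 1.3330.

1.333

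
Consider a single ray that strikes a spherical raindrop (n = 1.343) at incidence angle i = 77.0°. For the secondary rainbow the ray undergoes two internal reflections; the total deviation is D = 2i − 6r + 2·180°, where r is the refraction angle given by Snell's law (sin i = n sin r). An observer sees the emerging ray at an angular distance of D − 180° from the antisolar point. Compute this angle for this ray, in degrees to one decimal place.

54.9°

sin r = sin 77.0° / 1.343 = 0.9744/1.343 = 0.7255; r = 46.51°.
D = 2·77.0° − 6·46.51° + 2·180° = 154.00° − 279.07° + 360° = 234.93°.
Angle from antisolar point = D − 180° = 54.93°.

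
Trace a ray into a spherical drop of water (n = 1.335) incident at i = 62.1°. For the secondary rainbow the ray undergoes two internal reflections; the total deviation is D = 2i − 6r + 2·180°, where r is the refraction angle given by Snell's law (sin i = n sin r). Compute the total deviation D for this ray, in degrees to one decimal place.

sin r = sin 62.1° / 1.335 = 0.8838/1.335 = 0.6620; r = 41.45°.
D = 2·62.1° − 6·41.45° + 2·180° = 124.20° − 248.71° + 360° = 235.49°.

235.5°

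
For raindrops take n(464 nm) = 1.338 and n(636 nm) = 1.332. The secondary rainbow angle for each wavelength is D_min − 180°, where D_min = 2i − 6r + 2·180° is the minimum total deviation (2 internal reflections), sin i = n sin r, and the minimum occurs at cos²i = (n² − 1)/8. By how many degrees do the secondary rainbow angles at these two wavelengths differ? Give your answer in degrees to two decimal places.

1.56°

At 464 nm (n = 1.338): cos²i = 0.09878 → i = 71.682°, r = 45.195°, D_min = 232.193°, rainbow angle = 52.193°.
At 636 nm (n = 1.332): cos²i = 0.09678 → i = 71.875°, r = 45.520°, D_min = 230.628°, rainbow angle = 50.628°.
Angular width = |52.193° − 50.628°| = 1.564°.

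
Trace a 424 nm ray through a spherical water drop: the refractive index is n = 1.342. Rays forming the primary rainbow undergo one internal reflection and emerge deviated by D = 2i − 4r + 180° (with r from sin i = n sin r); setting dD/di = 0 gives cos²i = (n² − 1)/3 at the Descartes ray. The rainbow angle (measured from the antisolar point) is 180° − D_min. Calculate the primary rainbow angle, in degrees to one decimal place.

cos²i = (1.80096 − 1)/3 = 0.26699; i = arccos(0.51671) = 58.888°.
sin r = sin 58.888°/1.342 = 0.63797; r = 39.641°.
D_min = 2·58.888° − 4·39.641° + 180° = 139.213°.
Rainbow angle = 180° − D_min = 40.787°.

40.8°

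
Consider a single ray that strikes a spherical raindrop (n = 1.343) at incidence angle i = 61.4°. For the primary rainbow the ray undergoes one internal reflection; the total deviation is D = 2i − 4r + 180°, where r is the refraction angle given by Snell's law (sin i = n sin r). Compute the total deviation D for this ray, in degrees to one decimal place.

sin r = sin 61.4° / 1.343 = 0.8780/1.343 = 0.6537; r = 40.82°.
D = 2·61.4° − 4·40.82° + 180° = 122.80° − 163.30° + 180° = 139.50°.

139.5°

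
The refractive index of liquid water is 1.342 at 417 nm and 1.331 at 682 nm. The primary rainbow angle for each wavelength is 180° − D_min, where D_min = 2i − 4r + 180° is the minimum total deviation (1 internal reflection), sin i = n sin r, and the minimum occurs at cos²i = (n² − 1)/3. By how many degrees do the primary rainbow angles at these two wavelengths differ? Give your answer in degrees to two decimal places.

At 417 nm (n = 1.342): cos²i = 0.26699 → i = 58.888°, r = 39.641°, D_min = 139.213°, rainbow angle = 40.787°.
At 682 nm (n = 1.331): cos²i = 0.25719 → i = 59.527°, r = 40.356°, D_min = 137.630°, rainbow angle = 42.370°.
Angular width = |40.787° − 42.370°| = 1.583°.

1.58°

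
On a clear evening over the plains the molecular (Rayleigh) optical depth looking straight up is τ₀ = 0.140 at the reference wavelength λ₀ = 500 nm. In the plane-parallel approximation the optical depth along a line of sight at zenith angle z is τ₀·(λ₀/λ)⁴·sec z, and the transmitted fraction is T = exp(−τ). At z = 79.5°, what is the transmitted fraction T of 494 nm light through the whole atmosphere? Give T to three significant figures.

sec 79.5° = 5.4874.
τ = 0.140 × (500/494)⁴ × 5.4874 = 0.140 × 1.0495 × 5.4874 = 0.8062.
T = exp(−0.8062) = 0.4465.

0.447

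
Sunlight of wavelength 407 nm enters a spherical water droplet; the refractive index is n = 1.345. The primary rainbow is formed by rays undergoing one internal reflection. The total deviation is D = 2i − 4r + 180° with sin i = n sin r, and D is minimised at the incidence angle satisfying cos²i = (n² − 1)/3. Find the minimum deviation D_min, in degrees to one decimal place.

139.6°

cos²i = (1.80902 − 1)/3 = 0.26967; i = arccos(0.51930) = 58.715°.
sin r = sin 58.715°/1.345 = 0.63538; r = 39.448°.
D_min = 2·58.715° − 4·39.448° + 180° = 139.635°.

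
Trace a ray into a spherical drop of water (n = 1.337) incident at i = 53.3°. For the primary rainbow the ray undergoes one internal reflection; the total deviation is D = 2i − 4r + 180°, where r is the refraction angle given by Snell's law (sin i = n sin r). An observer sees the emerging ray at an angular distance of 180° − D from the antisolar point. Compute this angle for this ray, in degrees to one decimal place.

sin r = sin 53.3° / 1.337 = 0.8018/1.337 = 0.5997; r = 36.85°.
D = 2·53.3° − 4·36.85° + 180° = 106.60° − 147.39° + 180° = 139.21°.
Angle from antisolar point = 180° − D = 40.79°.

40.8°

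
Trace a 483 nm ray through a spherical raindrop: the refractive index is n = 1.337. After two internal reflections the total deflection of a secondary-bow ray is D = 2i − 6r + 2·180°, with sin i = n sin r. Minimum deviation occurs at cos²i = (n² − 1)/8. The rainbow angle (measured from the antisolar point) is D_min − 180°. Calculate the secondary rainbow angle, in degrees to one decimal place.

51.9°

cos²i = (1.78757 − 1)/8 = 0.09845; i = arccos(0.31376) = 71.714°.
sin r = sin 71.714°/1.337 = 0.71017; r = 45.249°.
D_min = 2·71.714° − 6·45.249° + 360° = 231.934°.
Rainbow angle = D_min − 180° = 51.934°.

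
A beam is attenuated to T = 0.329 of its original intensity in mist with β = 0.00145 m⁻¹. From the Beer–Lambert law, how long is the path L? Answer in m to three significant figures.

Beer–Lambert: T = exp(−βL) ⇒ L = −ln(T)/β = −ln(0.329)/0.00145 = 1.1117/0.00145 = 766.7 m.

767 m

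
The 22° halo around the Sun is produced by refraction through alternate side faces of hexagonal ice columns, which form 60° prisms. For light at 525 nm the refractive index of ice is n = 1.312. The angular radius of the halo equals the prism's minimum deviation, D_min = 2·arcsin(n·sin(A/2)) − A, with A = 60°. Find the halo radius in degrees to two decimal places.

n·sin(A/2) = 1.312 × sin 30° = 1.312 × 0.5000 = 0.6560.
D_min = 2·arcsin(0.6560) − 60° = 2 × 40.996° − 60° = 21.991°.

21.99°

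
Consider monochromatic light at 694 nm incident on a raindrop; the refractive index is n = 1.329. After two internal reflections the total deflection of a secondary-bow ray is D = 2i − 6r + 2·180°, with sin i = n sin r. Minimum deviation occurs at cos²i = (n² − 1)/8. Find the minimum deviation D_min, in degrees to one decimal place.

cos²i = (1.76624 − 1)/8 = 0.09578; i = arccos(0.30948) = 71.972°.
sin r = sin 71.972°/1.329 = 0.71550; r = 45.685°.
D_min = 2·71.972° − 6·45.685° + 360° = 229.837°.

229.8°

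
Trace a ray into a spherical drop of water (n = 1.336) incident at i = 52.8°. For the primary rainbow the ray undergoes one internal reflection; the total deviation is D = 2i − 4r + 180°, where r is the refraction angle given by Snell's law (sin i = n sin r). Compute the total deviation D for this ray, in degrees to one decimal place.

sin r = sin 52.8° / 1.336 = 0.7965/1.336 = 0.5962; r = 36.60°.
D = 2·52.8° − 4·36.60° + 180° = 105.60° − 146.39° + 180° = 139.21°.

139.2°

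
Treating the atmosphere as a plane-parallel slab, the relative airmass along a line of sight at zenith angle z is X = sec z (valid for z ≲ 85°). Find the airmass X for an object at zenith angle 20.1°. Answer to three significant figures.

X = sec z = 1/cos 20.1° = 1/0.9391 = 1.0649.

1.06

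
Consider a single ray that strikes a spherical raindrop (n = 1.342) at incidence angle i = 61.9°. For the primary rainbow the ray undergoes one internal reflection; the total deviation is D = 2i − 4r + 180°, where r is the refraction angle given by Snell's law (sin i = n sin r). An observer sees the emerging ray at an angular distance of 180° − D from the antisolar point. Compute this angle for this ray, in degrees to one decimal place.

sin r = sin 61.9° / 1.342 = 0.8821/1.342 = 0.6573; r = 41.10°.
D = 2·61.9° − 4·41.10° + 180° = 123.80° − 164.38° + 180° = 139.42°.
Angle from antisolar point = 180° − D = 40.58°.

40.6°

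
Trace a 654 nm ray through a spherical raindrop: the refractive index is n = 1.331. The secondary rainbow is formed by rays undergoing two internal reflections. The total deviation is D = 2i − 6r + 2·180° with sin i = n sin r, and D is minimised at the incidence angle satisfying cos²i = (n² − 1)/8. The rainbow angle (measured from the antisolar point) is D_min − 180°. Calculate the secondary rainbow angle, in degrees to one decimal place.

50.4°

cos²i = (1.77156 − 1)/8 = 0.09645; i = arccos(0.31056) = 71.907°.
sin r = sin 71.907°/1.331 = 0.71417; r = 45.575°.
D_min = 2·71.907° − 6·45.575° + 360° = 230.365°.
Rainbow angle = D_min − 180° = 50.365°.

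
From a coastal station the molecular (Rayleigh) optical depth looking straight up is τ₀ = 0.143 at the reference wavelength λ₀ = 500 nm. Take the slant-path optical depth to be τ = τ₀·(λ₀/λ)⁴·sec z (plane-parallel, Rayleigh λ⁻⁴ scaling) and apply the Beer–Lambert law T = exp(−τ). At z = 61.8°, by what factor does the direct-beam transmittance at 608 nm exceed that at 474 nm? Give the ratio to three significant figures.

1.27

Airmass: sec 61.8° = 2.1162.
τ(608 nm) = 0.143 × (500/608)⁴ × 2.1162 = 0.143 × 0.4574 × 2.1162 = 0.1384.
τ(474 nm) = 0.143 × (500/474)⁴ × 2.1162 = 0.143 × 1.2381 × 2.1162 = 0.3747.
T(608)/T(474) = exp(τ_B − τ_A) = exp(0.2363) = 1.2665.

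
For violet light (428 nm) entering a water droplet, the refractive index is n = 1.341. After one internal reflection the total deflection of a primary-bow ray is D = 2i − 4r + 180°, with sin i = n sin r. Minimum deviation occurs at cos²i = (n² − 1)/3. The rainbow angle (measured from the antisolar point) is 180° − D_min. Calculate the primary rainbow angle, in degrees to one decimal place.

cos²i = (1.79828 − 1)/3 = 0.26609; i = arccos(0.51584) = 58.946°.
sin r = sin 58.946°/1.341 = 0.63884; r = 39.705°.
D_min = 2·58.946° − 4·39.705° + 180° = 139.071°.
Rainbow angle = 180° − D_min = 40.929°.

40.9°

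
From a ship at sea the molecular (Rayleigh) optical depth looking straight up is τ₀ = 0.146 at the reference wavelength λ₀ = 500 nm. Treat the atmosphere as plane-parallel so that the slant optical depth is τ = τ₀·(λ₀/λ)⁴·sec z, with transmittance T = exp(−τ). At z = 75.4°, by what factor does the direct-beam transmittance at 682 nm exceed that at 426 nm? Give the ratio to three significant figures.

2.54

Airmass: sec 75.4° = 3.9672.
τ(682 nm) = 0.146 × (500/682)⁴ × 3.9672 = 0.146 × 0.2889 × 3.9672 = 0.1673.
τ(426 nm) = 0.146 × (500/426)⁴ × 3.9672 = 0.146 × 1.8978 × 3.9672 = 1.0992.
T(682)/T(426) = exp(τ_B − τ_A) = exp(0.9319) = 2.5392.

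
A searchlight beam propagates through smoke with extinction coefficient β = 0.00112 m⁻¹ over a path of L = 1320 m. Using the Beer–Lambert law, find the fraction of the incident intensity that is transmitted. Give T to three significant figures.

0.228

τ = β·L = 0.00112 × 1320 = 1.4784.
T = exp(−1.4784) = 0.2280.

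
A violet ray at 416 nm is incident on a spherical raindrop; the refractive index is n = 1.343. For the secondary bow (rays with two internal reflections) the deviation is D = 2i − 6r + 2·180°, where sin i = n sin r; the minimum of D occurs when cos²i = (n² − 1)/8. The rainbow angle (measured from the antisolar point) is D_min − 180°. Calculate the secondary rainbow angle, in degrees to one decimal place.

cos²i = (1.80365 − 1)/8 = 0.10046; i = arccos(0.31695) = 71.522°.
sin r = sin 71.522°/1.343 = 0.70621; r = 44.928°.
D_min = 2·71.522° − 6·44.928° + 360° = 233.478°.
Rainbow angle = D_min − 180° = 53.478°.

53.5°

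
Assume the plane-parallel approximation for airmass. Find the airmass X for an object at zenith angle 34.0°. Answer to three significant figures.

1.21

X = sec z = 1/cos 34.0° = 1/0.8290 = 1.2062.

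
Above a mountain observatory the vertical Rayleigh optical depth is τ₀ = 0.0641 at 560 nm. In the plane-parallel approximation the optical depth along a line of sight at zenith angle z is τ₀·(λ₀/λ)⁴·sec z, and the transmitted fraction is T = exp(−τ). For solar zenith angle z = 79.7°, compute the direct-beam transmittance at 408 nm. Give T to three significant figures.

0.280

sec 79.7° = 5.5928.
τ = 0.0641 × (560/408)⁴ × 5.5928 = 0.0641 × 3.5490 × 5.5928 = 1.2723.
T = exp(−1.2723) = 0.2802.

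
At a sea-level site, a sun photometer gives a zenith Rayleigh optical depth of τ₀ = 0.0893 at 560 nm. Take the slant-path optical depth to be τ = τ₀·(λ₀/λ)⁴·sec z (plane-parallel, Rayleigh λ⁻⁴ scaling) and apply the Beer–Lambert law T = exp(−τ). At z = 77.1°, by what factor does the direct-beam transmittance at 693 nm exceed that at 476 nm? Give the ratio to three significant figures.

Airmass: sec 77.1° = 4.4793.
τ(693 nm) = 0.0893 × (560/693)⁴ × 4.4793 = 0.0893 × 0.4264 × 4.4793 = 0.1706.
τ(476 nm) = 0.0893 × (560/476)⁴ × 4.4793 = 0.0893 × 1.9157 × 4.4793 = 0.7663.
T(693)/T(476) = exp(τ_B − τ_A) = exp(0.5957) = 1.8143.

1.81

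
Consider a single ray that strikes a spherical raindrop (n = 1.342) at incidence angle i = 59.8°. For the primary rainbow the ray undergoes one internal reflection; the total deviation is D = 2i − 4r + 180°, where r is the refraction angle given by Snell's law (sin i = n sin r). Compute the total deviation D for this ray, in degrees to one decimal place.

sin r = sin 59.8° / 1.342 = 0.8643/1.342 = 0.6440; r = 40.09°.
D = 2·59.8° − 4·40.09° + 180° = 119.60° − 160.37° + 180° = 139.23°.

139.2°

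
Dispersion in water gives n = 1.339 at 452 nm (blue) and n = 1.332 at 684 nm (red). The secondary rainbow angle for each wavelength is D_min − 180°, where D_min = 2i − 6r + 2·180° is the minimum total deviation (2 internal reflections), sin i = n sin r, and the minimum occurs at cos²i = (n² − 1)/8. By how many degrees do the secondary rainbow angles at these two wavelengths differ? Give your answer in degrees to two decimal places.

At 452 nm (n = 1.339): cos²i = 0.09912 → i = 71.650°, r = 45.141°, D_min = 232.451°, rainbow angle = 52.451°.
At 684 nm (n = 1.332): cos²i = 0.09678 → i = 71.875°, r = 45.520°, D_min = 230.628°, rainbow angle = 50.628°.
Angular width = |52.451° − 50.628°| = 1.823°.

1.82°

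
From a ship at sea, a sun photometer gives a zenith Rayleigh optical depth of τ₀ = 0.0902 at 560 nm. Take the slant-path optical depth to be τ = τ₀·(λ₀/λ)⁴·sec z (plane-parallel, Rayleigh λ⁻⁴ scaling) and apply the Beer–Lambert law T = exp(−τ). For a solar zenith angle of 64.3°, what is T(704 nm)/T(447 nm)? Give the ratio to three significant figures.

Airmass: sec 64.3° = 2.3060.
τ(704 nm) = 0.0902 × (560/704)⁴ × 2.3060 = 0.0902 × 0.4004 × 2.3060 = 0.0833.
τ(447 nm) = 0.0902 × (560/447)⁴ × 2.3060 = 0.0902 × 2.4633 × 2.3060 = 0.5124.
T(704)/T(447) = exp(τ_B − τ_A) = exp(0.4291) = 1.5359.

1.54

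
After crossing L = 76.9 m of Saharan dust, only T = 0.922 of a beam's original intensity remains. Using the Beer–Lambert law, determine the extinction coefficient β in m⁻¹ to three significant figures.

Beer–Lambert: T = exp(−βL) ⇒ β = −ln(T)/L = −ln(0.922)/76.9 = 0.0812/76.9 = 0.001056 m⁻¹.

0.00106 m⁻¹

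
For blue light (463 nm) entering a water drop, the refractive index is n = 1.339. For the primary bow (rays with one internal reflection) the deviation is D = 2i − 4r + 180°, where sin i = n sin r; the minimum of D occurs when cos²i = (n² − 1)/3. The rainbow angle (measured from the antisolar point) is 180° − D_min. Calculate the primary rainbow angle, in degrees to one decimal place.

41.2°

cos²i = (1.79292 − 1)/3 = 0.26431; i = arccos(0.51411) = 59.062°.
sin r = sin 59.062°/1.339 = 0.64057; r = 39.834°.
D_min = 2·59.062° − 4·39.834° + 180° = 138.786°.
Rainbow angle = 180° − D_min = 41.214°.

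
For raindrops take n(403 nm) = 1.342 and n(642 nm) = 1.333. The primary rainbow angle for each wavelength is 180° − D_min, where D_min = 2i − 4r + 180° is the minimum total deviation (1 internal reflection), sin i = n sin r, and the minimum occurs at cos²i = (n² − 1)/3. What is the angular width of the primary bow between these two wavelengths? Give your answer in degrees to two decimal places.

1.29°

At 403 nm (n = 1.342): cos²i = 0.26699 → i = 58.888°, r = 39.641°, D_min = 139.213°, rainbow angle = 40.787°.
At 642 nm (n = 1.333): cos²i = 0.25896 → i = 59.410°, r = 40.225°, D_min = 137.922°, rainbow angle = 42.078°.
Angular width = |40.787° − 42.078°| = 1.291°.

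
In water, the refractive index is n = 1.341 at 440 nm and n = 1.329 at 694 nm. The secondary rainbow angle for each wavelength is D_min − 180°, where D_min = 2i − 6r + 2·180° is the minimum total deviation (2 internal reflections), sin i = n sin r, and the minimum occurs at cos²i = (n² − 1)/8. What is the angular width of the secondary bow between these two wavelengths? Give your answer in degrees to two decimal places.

At 440 nm (n = 1.341): cos²i = 0.09979 → i = 71.586°, r = 45.034°, D_min = 232.966°, rainbow angle = 52.966°.
At 694 nm (n = 1.329): cos²i = 0.09578 → i = 71.972°, r = 45.685°, D_min = 229.837°, rainbow angle = 49.837°.
Angular width = |52.966° − 49.837°| = 3.129°.

3.13°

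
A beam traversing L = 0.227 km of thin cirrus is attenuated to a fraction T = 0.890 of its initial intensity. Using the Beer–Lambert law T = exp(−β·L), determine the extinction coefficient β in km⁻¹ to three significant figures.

Beer–Lambert: T = exp(−βL) ⇒ β = −ln(T)/L = −ln(0.890)/0.227 = 0.1165/0.227 = 0.5134 km⁻¹.

0.513 km⁻¹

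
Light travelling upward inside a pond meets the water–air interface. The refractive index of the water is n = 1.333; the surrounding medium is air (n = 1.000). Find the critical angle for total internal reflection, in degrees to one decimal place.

48.6°

sin θ_c = n_air / n = 1.000 / 1.333 = 0.7502.
θ_c = arcsin(0.7502) = 48.61°.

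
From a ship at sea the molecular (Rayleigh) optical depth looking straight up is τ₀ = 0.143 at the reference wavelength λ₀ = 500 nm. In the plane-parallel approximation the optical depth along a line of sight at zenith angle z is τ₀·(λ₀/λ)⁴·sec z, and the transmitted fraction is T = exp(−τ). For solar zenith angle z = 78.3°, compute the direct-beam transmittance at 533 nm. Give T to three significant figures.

0.579

sec 78.3° = 4.9313.
τ = 0.143 × (500/533)⁴ × 4.9313 = 0.143 × 0.7744 × 4.9313 = 0.5461.
T = exp(−0.5461) = 0.5792.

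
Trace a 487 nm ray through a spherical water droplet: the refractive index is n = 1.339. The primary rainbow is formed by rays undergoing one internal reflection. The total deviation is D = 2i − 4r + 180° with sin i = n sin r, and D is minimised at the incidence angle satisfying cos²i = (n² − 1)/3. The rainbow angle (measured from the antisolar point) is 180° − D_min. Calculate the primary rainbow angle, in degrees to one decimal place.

cos²i = (1.79292 − 1)/3 = 0.26431; i = arccos(0.51411) = 59.062°.
sin r = sin 59.062°/1.339 = 0.64057; r = 39.834°.
D_min = 2·59.062° − 4·39.834° + 180° = 138.786°.
Rainbow angle = 180° − D_min = 41.214°.

41.2°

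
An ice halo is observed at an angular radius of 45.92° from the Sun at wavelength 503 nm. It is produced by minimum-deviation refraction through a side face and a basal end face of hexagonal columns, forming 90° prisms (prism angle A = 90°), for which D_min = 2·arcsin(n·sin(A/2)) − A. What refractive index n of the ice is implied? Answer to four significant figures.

Rearranging: n = sin((D_min + A)/2) / sin(A/2).
(D_min + A)/2 = (45.92° + 90°)/2 = 67.960°.
n = sin 67.960° / sin 45° = 0.9269 / 0.7071 = 1.3109.

1.311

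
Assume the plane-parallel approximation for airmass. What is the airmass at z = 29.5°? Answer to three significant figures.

X = sec z = 1/cos 29.5° = 1/0.8704 = 1.1490.

1.15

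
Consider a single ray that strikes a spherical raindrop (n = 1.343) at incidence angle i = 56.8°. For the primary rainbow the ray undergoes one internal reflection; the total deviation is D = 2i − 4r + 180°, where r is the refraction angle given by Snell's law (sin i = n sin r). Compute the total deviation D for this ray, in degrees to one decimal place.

139.4°

sin r = sin 56.8° / 1.343 = 0.8368/1.343 = 0.6231; r = 38.54°.
D = 2·56.8° − 4·38.54° + 180° = 113.60° − 154.16° + 180° = 139.44°.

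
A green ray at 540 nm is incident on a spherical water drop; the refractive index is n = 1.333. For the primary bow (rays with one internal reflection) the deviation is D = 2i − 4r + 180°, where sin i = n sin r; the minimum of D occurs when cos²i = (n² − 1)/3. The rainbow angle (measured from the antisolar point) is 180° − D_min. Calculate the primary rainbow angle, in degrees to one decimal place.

cos²i = (1.77689 − 1)/3 = 0.25896; i = arccos(0.50888) = 59.410°.
sin r = sin 59.410°/1.333 = 0.64579; r = 40.225°.
D_min = 2·59.410° − 4·40.225° + 180° = 137.922°.
Rainbow angle = 180° − D_min = 42.078°.

42.1°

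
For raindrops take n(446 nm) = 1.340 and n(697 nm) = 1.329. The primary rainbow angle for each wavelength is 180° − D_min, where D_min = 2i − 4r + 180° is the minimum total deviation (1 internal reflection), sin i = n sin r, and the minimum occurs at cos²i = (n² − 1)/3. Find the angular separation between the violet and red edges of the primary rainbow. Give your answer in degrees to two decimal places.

1.59°

At 446 nm (n = 1.340): cos²i = 0.26520 → i = 59.004°, r = 39.770°, D_min = 138.929°, rainbow angle = 41.071°.
At 697 nm (n = 1.329): cos²i = 0.25541 → i = 59.643°, r = 40.487°, D_min = 137.337°, rainbow angle = 42.663°.
Angular width = |41.071° − 42.663°| = 1.592°.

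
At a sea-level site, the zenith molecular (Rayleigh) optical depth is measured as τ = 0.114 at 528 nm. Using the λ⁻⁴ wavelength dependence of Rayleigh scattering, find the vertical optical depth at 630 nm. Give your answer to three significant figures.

0.0562

τ(630 nm) = τ(528 nm) × (528/630)⁴ = 0.114 × (0.8381)⁴ = 0.114 × 0.4934 = 0.0562.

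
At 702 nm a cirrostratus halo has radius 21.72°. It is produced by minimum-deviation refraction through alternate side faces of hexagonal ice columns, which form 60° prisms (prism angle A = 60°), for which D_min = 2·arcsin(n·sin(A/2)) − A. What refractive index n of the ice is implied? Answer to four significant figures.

Rearranging: n = sin((D_min + A)/2) / sin(A/2).
(D_min + A)/2 = (21.72° + 60°)/2 = 40.860°.
n = sin 40.860° / sin 30° = 0.6542 / 0.5000 = 1.3084.

1.308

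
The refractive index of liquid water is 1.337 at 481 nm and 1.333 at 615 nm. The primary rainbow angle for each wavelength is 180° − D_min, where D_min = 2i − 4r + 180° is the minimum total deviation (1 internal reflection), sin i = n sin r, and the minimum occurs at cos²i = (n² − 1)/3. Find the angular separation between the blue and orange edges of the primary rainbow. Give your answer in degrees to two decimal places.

0.58°

At 481 nm (n = 1.337): cos²i = 0.26252 → i = 59.178°, r = 39.964°, D_min = 138.500°, rainbow angle = 41.500°.
At 615 nm (n = 1.333): cos²i = 0.25896 → i = 59.410°, r = 40.225°, D_min = 137.922°, rainbow angle = 42.078°.
Angular width = |41.500° − 42.078°| = 0.578°.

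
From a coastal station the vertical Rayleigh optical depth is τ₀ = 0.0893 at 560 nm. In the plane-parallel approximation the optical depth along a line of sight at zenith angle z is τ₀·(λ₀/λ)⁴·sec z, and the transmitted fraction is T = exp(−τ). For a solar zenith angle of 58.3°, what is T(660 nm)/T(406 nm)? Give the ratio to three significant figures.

Airmass: sec 58.3° = 1.9031.
τ(660 nm) = 0.0893 × (560/660)⁴ × 1.9031 = 0.0893 × 0.5183 × 1.9031 = 0.0881.
τ(406 nm) = 0.0893 × (560/406)⁴ × 1.9031 = 0.0893 × 3.6195 × 1.9031 = 0.6151.
T(660)/T(406) = exp(τ_B − τ_A) = exp(0.5270) = 1.6939.

1.69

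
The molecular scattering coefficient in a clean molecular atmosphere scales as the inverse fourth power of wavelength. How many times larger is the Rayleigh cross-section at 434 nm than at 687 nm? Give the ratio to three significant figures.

Rayleigh scattering ∝ λ⁻⁴, so the ratio of coefficients is the inverse fourth power of the wavelength ratio.
σ(434)/σ(687) = (687/434)⁴ = (1.5829)⁴ = 6.279.

6.28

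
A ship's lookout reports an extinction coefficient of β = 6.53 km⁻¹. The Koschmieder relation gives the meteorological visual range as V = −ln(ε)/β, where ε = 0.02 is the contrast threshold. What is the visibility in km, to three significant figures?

0.599 km

V = −ln(0.02) / 6.53 = 3.912 / 6.53 = 0.5991 km.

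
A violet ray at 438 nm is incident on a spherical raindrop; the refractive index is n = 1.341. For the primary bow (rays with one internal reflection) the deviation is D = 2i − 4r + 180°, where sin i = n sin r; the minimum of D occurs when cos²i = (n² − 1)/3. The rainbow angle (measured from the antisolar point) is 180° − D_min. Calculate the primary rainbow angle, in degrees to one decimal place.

cos²i = (1.79828 − 1)/3 = 0.26609; i = arccos(0.51584) = 58.946°.
sin r = sin 58.946°/1.341 = 0.63884; r = 39.705°.
D_min = 2·58.946° − 4·39.705° + 180° = 139.071°.
Rainbow angle = 180° − D_min = 40.929°.

40.9°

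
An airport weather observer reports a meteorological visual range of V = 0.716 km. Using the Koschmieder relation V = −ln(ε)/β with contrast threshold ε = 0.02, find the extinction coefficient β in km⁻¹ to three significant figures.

5.46 km⁻¹

β = −ln(0.02) / V = 3.912 / 0.716 = 5.4637 km⁻¹.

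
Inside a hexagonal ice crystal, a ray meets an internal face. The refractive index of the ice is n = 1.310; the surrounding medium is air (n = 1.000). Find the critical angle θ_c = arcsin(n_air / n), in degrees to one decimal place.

sin θ_c = n_air / n = 1.000 / 1.310 = 0.7634.
θ_c = arcsin(0.7634) = 49.76°.

49.8°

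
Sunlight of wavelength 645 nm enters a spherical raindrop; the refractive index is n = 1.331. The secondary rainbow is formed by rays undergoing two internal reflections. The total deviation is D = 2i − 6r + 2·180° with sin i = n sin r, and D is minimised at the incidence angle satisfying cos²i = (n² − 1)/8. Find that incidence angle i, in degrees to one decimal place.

cos²i = (1.331² − 1)/8 = (1.77156 − 1)/8 = 0.09645.
cos i = 0.31056, so i = 71.907°.

71.9°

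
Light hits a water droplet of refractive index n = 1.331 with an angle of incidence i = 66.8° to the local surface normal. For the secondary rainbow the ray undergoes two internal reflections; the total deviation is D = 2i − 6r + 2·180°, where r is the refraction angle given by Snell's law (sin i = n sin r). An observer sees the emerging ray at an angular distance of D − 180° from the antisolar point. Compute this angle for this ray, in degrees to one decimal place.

sin r = sin 66.8° / 1.331 = 0.9191/1.331 = 0.6906; r = 43.67°.
D = 2·66.8° − 6·43.67° + 2·180° = 133.60° − 262.05° + 360° = 231.55°.
Angle from antisolar point = D − 180° = 51.55°.

51.6°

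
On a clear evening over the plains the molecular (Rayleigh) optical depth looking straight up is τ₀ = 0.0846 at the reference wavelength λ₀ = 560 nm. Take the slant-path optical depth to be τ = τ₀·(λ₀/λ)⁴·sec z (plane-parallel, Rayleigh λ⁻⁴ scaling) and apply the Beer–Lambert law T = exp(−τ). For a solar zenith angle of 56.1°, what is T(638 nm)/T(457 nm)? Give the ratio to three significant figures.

1.29

Airmass: sec 56.1° = 1.7929.
τ(638 nm) = 0.0846 × (560/638)⁴ × 1.7929 = 0.0846 × 0.5936 × 1.7929 = 0.0900.
τ(457 nm) = 0.0846 × (560/457)⁴ × 1.7929 = 0.0846 × 2.2547 × 1.7929 = 0.3420.
T(638)/T(457) = exp(τ_B − τ_A) = exp(0.2520) = 1.2865.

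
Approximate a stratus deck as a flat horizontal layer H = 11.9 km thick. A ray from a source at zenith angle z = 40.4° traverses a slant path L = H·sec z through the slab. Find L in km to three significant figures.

sec z = 1/cos 40.4° = 1.3131.
L = 11.9 × 1.3131 = 15.626 km.

15.6 km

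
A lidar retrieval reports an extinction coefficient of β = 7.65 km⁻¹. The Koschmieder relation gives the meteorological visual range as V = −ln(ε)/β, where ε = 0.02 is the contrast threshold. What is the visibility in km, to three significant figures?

V = −ln(0.02) / 7.65 = 3.912 / 7.65 = 0.5114 km.

0.511 km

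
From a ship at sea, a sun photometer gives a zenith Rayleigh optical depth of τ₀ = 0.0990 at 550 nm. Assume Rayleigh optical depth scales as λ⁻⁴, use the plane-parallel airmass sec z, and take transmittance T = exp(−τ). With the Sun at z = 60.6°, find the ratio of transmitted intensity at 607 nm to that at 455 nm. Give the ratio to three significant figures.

Airmass: sec 60.6° = 2.0371.
τ(607 nm) = 0.0990 × (550/607)⁴ × 2.0371 = 0.0990 × 0.6741 × 2.0371 = 0.1359.
τ(455 nm) = 0.0990 × (550/455)⁴ × 2.0371 = 0.0990 × 2.1350 × 2.0371 = 0.4306.
T(607)/T(455) = exp(τ_B − τ_A) = exp(0.2946) = 1.3426.

1.34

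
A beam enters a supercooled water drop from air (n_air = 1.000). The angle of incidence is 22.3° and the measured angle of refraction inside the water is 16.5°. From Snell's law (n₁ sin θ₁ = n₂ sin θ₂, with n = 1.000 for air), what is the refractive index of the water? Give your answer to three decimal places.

n = sin θ_i / sin θ_r = sin 22.3° / sin 16.5° = 0.3795 / 0.2840 = 1.3360.

1.336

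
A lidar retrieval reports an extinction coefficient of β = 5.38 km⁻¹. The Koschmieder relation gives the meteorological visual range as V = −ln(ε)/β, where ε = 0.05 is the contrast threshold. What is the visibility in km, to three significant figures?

V = −ln(0.05) / 5.38 = 2.996 / 5.38 = 0.5568 km.

0.557 km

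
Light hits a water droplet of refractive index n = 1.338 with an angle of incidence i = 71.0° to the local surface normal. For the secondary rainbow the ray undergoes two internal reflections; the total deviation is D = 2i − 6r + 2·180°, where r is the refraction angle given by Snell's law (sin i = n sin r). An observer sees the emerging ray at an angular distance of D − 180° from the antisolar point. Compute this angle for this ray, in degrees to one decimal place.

52.2°

sin r = sin 71.0° / 1.338 = 0.9455/1.338 = 0.7067; r = 44.96°.
D = 2·71.0° − 6·44.96° + 2·180° = 142.00° − 269.79° + 360° = 232.21°.
Angle from antisolar point = D − 180° = 52.21°.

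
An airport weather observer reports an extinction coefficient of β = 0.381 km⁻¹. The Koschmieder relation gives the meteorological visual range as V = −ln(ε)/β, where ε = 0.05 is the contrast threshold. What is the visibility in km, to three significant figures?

7.86 km

V = −ln(0.05) / 0.381 = 2.996 / 0.381 = 7.8628 km.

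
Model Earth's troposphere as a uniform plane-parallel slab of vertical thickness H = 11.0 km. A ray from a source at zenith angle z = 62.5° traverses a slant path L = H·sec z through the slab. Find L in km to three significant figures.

sec z = 1/cos 62.5° = 2.1657.
L = 11.0 × 2.1657 = 23.822 km.

23.8 km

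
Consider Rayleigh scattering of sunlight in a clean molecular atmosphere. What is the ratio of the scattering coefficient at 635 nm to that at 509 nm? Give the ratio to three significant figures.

Rayleigh scattering ∝ λ⁻⁴, so the ratio of coefficients is the inverse fourth power of the wavelength ratio.
σ(635)/σ(509) = (509/635)⁴ = (0.8016)⁴ = 0.4128.

0.413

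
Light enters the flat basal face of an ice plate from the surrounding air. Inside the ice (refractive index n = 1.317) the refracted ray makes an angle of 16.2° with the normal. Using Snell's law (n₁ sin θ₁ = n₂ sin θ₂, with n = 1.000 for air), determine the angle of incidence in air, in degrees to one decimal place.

21.6°

Snell: sin θ_i = n · sin θ_r = 1.317 × sin 16.2° = 1.317 × 0.2790 = 0.3674.
θ_i = arcsin(0.3674) = 21.56°.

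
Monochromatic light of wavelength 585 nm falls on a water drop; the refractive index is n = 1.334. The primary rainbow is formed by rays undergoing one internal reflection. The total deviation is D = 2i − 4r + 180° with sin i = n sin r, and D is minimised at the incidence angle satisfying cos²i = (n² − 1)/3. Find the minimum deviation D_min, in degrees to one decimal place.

cos²i = (1.77956 − 1)/3 = 0.25985; i = arccos(0.50976) = 59.352°.
sin r = sin 59.352°/1.334 = 0.64492; r = 40.159°.
D_min = 2·59.352° − 4·40.159° + 180° = 138.067°.

138.1°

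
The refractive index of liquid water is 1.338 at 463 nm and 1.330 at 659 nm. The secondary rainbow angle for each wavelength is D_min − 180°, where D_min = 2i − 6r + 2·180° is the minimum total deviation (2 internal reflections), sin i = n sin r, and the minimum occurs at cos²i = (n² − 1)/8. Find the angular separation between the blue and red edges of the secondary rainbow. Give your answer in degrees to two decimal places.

At 463 nm (n = 1.338): cos²i = 0.09878 → i = 71.682°, r = 45.195°, D_min = 232.193°, rainbow angle = 52.193°.
At 659 nm (n = 1.330): cos²i = 0.09611 → i = 71.940°, r = 45.630°, D_min = 230.101°, rainbow angle = 50.101°.
Angular width = |52.193° − 50.101°| = 2.092°.

2.09°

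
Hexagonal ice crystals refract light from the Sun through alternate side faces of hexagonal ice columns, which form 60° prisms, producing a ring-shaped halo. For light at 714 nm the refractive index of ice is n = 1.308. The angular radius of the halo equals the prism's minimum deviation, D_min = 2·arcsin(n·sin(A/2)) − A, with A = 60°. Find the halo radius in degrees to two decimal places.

21.69°

n·sin(A/2) = 1.308 × sin 30° = 1.308 × 0.5000 = 0.6540.
D_min = 2·arcsin(0.6540) − 60° = 2 × 40.844° − 60° = 21.688°.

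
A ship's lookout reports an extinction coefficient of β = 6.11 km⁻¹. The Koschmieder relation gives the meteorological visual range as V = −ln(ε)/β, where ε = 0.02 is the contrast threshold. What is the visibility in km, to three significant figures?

0.640 km

V = −ln(0.02) / 6.11 = 3.912 / 6.11 = 0.6403 km.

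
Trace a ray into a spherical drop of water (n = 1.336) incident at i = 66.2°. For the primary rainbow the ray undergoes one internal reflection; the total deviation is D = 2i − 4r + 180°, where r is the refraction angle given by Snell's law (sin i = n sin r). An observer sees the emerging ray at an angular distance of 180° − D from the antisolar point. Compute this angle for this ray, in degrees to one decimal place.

40.5°

sin r = sin 66.2° / 1.336 = 0.9150/1.336 = 0.6849; r = 43.22°.
D = 2·66.2° − 4·43.22° + 180° = 132.40° − 172.90° + 180° = 139.50°.
Angle from antisolar point = 180° − D = 40.50°.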